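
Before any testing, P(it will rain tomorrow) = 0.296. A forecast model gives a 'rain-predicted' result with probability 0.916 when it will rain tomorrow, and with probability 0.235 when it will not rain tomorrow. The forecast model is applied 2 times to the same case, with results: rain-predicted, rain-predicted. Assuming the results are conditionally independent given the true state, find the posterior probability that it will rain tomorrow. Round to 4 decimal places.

Let H be the event that it will rain tomorrow; start with P(H) = 0.296. P('rain-predicted'|H) = 0.916, P('rain-predicted'|¬H) = 0.235.
Update on result 1 ('rain-predicted'): P(H) ← 0.916·0.2960 / (0.916·0.2960 + 0.235·0.7040) = 0.27114/0.43658 = 0.6211.
Update on result 2 ('rain-predicted'): P(H) ← 0.916·0.6211 / (0.916·0.6211 + 0.235·0.3789) = 0.56888/0.65794 = 0.8646.

Posterior P(H) ≈ 0.8646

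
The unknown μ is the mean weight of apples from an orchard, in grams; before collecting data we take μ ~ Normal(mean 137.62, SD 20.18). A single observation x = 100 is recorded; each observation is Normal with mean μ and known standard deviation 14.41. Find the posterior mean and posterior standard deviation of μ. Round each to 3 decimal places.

Posterior mean ≈ 112.704; posterior SD ≈ 11.727

With known σ, the Normal prior is conjugate. Weight on the data is w = (n/σ²)/(n/σ² + 1/τ₀²) = 0.00481584/(0.00481584+0.00245560) = 0.66230.
Posterior mean = w·x̄ + (1−w)·μ₀ = 0.66230·100 + 0.33770·137.62 = 112.704. Posterior variance = 1/(0.00481584+0.00245560) = 137.524, so SD = 11.727.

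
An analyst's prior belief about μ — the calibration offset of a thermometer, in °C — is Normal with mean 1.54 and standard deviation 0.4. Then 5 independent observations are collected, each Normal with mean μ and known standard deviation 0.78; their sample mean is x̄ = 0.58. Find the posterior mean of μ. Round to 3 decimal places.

Posterior mean ≈ 0.995

Prior precision 1/τ₀² = 1/0.4² = 6.25000; data precision n/σ² = 5/0.78² = 8.21828.
Posterior precision = 6.25000 + 8.21828 = 14.4683.
Posterior mean = (6.25000·1.54 + 8.21828·0.58) / 14.4683 = 0.995.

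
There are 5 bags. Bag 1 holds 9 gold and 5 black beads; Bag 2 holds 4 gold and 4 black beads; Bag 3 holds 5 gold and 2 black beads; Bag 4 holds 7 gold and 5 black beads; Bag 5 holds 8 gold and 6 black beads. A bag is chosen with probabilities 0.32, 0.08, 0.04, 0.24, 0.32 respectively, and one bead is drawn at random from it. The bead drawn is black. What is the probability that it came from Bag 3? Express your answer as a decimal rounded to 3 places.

Tabulate prior·likelihood by source: [1] prior 0.32, lik 0.3571, product 0.1143; [2] prior 0.08, lik 0.5, product 0.04000; [3] prior 0.04, lik 0.2857, product 0.01143; [4] prior 0.24, lik 0.4167, product 0.1000; [5] prior 0.32, lik 0.4286, product 0.1371.
Normalizing constant = 0.40286; the posterior for Bag 3 is its product over the sum, 0.01143/0.40286 = 0.028.

Posterior probability ≈ 0.028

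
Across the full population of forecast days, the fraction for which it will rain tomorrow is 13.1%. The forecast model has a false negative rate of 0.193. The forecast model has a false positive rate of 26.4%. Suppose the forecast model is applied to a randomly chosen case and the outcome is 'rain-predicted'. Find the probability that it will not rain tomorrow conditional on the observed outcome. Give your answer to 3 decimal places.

Let H be the event that it will rain tomorrow. P(H) = 0.131, so P(¬H) = 0.869. With E the 'rain-predicted' result, P(E|H) = 0.807 and P(E|¬H) = 0.264.
P(E) = 0.807·0.131 + 0.264·0.869 = 0.10572 + 0.22942 = 0.33513.
By Bayes' theorem, P(H|E) = 0.10572 / 0.33513 = 0.315. Hence P(¬H|E) = 1 − 0.315 = 0.685.

P(¬H | E) ≈ 0.685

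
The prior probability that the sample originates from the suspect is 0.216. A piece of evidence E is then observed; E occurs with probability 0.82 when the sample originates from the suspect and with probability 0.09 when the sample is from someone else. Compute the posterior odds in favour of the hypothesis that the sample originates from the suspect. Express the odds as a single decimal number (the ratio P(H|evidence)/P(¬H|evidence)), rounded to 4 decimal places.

Posterior odds ≈ 2.5102

Prior odds = 0.216/(1−0.216) = 0.27551.
Likelihood ratio for E = 0.82/0.09 = 9.1111.
Posterior odds = prior odds × LR = 2.5102.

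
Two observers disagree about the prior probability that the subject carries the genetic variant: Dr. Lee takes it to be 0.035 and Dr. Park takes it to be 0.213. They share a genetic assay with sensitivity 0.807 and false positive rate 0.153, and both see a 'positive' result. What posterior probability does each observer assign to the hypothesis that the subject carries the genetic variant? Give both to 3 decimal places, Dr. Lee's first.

The likelihood ratio for a 'positive' result is 0.807/0.153 = 5.2745.
Dr. Lee: prior odds 0.035/0.965 = 0.036269; posterior odds 0.19130; posterior probability 0.161.
Dr. Park: prior odds 0.213/0.787 = 0.27065; posterior odds 1.4275; posterior probability 0.588.

Dr. Lee: 0.161; Dr. Park: 0.588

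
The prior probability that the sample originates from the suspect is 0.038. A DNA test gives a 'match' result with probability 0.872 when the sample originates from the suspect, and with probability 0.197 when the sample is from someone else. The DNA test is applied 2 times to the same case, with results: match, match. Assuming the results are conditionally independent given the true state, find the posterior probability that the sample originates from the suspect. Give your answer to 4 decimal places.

Posterior P(H) ≈ 0.4363

With H the event that the sample originates from the suspect, the joint likelihood of the observed sequence is P(data|H) = 0.872·0.872 = 0.76038 and P(data|¬H) = 0.197·0.197 = 0.038809.
Bayes: P(H|data) = 0.038·0.76038 / (0.038·0.76038 + 0.962·0.038809) = 0.028895/0.066229 = 0.4363.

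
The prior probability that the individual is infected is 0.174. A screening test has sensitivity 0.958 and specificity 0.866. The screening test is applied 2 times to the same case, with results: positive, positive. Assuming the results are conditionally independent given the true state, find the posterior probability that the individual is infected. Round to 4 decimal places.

Posterior P(H) ≈ 0.9150

Let H be the event that the individual is infected; start with P(H) = 0.174. P('positive'|H) = 0.958, P('positive'|¬H) = 0.134.
Update on result 1 ('positive'): P(H) ← 0.958·0.1740 / (0.958·0.1740 + 0.134·0.8260) = 0.16669/0.27738 = 0.6010.
Update on result 2 ('positive'): P(H) ← 0.958·0.6010 / (0.958·0.6010 + 0.134·0.3990) = 0.57572/0.62919 = 0.9150.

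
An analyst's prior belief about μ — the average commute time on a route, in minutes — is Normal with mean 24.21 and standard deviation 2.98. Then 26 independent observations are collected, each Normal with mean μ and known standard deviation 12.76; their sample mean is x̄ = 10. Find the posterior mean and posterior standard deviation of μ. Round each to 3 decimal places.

Prior precision 1/τ₀² = 1/2.98² = 0.112608; data precision n/σ² = 26/12.76² = 0.159688.
Posterior precision = 0.112608 + 0.159688 = 0.272295, giving posterior SD = 1/√0.272295 = 1.916.
Posterior mean = (0.112608·24.21 + 0.159688·10) / 0.272295 = 15.877.

Posterior mean ≈ 15.877; posterior SD ≈ 1.916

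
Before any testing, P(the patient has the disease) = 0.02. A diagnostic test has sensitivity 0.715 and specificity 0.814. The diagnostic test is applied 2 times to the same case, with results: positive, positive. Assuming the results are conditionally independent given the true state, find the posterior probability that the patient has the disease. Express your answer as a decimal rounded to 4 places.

Posterior P(H) ≈ 0.2317

With H the event that the patient has the disease, the joint likelihood of the observed sequence is P(data|H) = 0.715·0.715 = 0.51122 and P(data|¬H) = 0.186·0.186 = 0.034596.
Bayes: P(H|data) = 0.02·0.51122 / (0.02·0.51122 + 0.98·0.034596) = 0.010224/0.044129 = 0.2317.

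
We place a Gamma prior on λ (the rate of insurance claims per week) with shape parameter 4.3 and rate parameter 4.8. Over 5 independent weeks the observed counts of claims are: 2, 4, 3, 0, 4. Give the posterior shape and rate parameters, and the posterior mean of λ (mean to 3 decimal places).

Total count ∑xᵢ = 13 over n = 5 weeks.
Gamma is conjugate to the Poisson likelihood: posterior is Gamma(shape = 4.3+13 = 17.3, rate = 4.8+5 = 9.8).
Posterior mean = shape/rate = 17.3/9.8 = 1.765.

Posterior: Gamma(shape=17.3, rate=9.8); mean ≈ 1.765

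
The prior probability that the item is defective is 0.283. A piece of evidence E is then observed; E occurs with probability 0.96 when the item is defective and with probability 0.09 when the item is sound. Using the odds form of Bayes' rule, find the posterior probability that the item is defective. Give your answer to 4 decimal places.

Prior odds = 0.283/(1−0.283) = 0.39470. In log-odds, ln(0.39470) = -0.92963.
Add log likelihood ratio: ln(10.667) = 2.3671.
Posterior log-odds = 1.4375, so posterior odds = exp(1.4375) = 4.2101. Converting, P(H|E) = 4.2101/5.2101 = 0.8081.

Posterior probability ≈ 0.8081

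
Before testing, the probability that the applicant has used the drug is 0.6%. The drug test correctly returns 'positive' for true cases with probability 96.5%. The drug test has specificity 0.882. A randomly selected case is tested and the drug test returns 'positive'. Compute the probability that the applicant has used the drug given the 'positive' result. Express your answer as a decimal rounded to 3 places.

P(H | E) ≈ 0.047

Write H for 'the applicant has used the drug'. Prior odds H:¬H = 0.006/0.994 = 0.0060362. For the 'positive' outcome, the likelihood ratio is 0.965/0.118 = 8.1780.
Posterior odds = 0.0060362 × 8.1780 = 0.049364, so P(H|E) = 0.049364/(1+0.049364) = 0.047.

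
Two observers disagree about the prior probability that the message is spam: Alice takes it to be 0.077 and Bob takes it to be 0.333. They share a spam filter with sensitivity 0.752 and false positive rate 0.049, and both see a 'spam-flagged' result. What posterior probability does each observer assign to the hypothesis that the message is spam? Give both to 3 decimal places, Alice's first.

The likelihood ratio for a 'spam-flagged' result is 0.752/0.049 = 15.347.
Alice: prior odds 0.077/0.923 = 0.083424; posterior odds 1.2803; posterior probability 0.561.
Bob: prior odds 0.333/0.667 = 0.49925; posterior odds 7.6620; posterior probability 0.885.

Alice: 0.561; Bob: 0.885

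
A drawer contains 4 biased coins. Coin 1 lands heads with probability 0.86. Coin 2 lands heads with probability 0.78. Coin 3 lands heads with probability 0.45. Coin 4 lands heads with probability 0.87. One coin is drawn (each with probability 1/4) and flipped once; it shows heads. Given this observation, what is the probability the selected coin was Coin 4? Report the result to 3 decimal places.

P(heads|C1) = 0.86; P(heads|C2) = 0.78; P(heads|C3) = 0.45; P(heads|C4) = 0.87.
Prior × likelihood for each source: 0.25·0.86=0.2150, 0.25·0.78=0.1950, 0.25·0.45=0.1125, 0.25·0.87=0.2175. Summing gives P(heads) = 0.74000.
P(Coin 4 | heads) = 0.2175 / 0.74000 = 0.294.

Posterior probability ≈ 0.294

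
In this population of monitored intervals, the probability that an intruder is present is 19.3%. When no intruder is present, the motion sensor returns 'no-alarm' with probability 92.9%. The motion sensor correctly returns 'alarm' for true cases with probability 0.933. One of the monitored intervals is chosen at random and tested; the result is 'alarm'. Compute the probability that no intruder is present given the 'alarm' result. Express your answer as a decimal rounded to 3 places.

P(¬H | E) ≈ 0.241

Write H for 'an intruder is present'. Prior odds H:¬H = 0.193/0.807 = 0.23916. For the 'alarm' outcome, the likelihood ratio is 0.933/0.071 = 13.141.
Posterior odds = 0.23916 × 13.141 = 3.1427, so P(H|E) = 3.1427/(1+3.1427) = 0.759. Then P(¬H|E) = 1 − 0.759 = 0.241.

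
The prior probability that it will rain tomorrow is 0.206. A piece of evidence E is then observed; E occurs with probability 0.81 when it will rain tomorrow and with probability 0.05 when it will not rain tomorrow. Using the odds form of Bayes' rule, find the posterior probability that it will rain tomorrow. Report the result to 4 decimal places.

Prior odds = 0.206/(1−0.206) = 0.25945. In log-odds, ln(0.25945) = -1.3492.
Add log likelihood ratio: ln(16.200) = 2.7850.
Posterior log-odds = 1.4358, so posterior odds = exp(1.4358) = 4.2030. Converting, P(H|E) = 4.2030/5.2030 = 0.8078.

Posterior probability ≈ 0.8078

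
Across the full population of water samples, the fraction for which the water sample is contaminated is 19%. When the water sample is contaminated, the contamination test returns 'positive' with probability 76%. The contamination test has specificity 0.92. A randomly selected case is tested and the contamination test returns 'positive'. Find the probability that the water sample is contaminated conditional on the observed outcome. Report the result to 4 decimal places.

P(H | E) ≈ 0.6902

Write H for 'the water sample is contaminated'. Prior odds H:¬H = 0.19/0.81 = 0.23457. For the 'positive' outcome, the likelihood ratio is 0.76/0.08 = 9.5000.
Posterior odds = 0.23457 × 9.5000 = 2.2284, so P(H|E) = 2.2284/(1+2.2284) = 0.6902.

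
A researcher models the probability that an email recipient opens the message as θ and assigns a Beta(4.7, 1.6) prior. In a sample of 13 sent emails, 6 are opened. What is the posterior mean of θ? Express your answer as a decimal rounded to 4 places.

Posterior mean ≈ 0.5544

Observing 6 successes and 7 failures updates Beta(4.7, 1.6) by adding the success and failure counts to the two shape parameters: α = 4.7+6 = 10.7, β = 1.6+7 = 8.6.
Posterior mean = α/(α+β) = 10.7/19.3 = 0.5544.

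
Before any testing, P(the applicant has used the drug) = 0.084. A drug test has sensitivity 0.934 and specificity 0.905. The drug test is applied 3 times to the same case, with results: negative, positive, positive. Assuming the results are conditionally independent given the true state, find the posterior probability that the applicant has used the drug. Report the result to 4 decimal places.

With H the event that the applicant has used the drug, the joint likelihood of the observed sequence is P(data|H) = 0.066·0.934·0.934 = 0.057575 and P(data|¬H) = 0.905·0.095·0.095 = 0.0081676.
Bayes: P(H|data) = 0.084·0.057575 / (0.084·0.057575 + 0.916·0.0081676) = 0.0048363/0.012318 = 0.3926.

Posterior P(H) ≈ 0.3926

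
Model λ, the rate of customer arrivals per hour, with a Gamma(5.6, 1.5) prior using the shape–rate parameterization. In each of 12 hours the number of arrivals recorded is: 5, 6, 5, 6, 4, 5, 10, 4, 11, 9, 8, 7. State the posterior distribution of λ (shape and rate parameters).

Posterior: Gamma(shape=85.6, rate=13.5)

Total count ∑xᵢ = 80 over n = 12 hours.
Gamma is conjugate to the Poisson likelihood: posterior is Gamma(shape = 5.6+80 = 85.6, rate = 1.5+12 = 13.5).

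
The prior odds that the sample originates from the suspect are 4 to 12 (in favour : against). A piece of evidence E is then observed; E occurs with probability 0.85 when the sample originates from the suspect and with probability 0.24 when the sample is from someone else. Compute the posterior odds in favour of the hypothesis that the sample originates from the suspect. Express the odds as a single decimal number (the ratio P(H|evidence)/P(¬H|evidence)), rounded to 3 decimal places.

Posterior odds ≈ 1.181

Prior odds = 4/12 = 0.33333. In log-odds, ln(0.33333) = -1.0986.
Add log likelihood ratio: ln(3.5417) = 1.2646.
Posterior log-odds = 0.16599, so posterior odds = exp(0.16599) = 1.1806.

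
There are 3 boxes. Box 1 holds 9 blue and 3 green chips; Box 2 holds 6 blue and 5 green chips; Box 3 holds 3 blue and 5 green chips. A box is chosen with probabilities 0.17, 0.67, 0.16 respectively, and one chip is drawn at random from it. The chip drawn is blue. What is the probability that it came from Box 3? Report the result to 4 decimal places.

P(blue|Box 1) = 0.75; P(blue|Box 2) = 0.5455; P(blue|Box 3) = 0.375.
Prior × likelihood for each source: 0.17·0.75=0.1275, 0.67·0.5455=0.3655, 0.16·0.375=0.06000. Summing gives P(blue) = 0.55295.
P(Box 3 | blue) = 0.06000 / 0.55295 = 0.1085.

Posterior probability ≈ 0.1085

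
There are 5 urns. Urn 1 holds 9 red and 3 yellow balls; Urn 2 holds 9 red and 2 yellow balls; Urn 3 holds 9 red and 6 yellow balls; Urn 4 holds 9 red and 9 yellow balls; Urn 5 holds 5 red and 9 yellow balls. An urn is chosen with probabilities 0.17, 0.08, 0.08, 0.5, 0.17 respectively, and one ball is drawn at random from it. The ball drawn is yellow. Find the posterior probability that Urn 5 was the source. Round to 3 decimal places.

Posterior probability ≈ 0.244

Tabulate prior·likelihood by source: [1] prior 0.17, lik 0.25, product 0.04250; [2] prior 0.08, lik 0.1818, product 0.01455; [3] prior 0.08, lik 0.4, product 0.03200; [4] prior 0.5, lik 0.5, product 0.2500; [5] prior 0.17, lik 0.6429, product 0.1093.
Normalizing constant = 0.44833; the posterior for Urn 5 is its product over the sum, 0.1093/0.44833 = 0.244.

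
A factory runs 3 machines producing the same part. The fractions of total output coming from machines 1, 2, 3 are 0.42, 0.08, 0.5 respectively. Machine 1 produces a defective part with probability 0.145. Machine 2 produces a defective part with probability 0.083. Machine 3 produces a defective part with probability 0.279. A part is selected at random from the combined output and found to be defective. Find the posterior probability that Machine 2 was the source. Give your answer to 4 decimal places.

P(defective|M1) = 0.145; P(defective|M2) = 0.083; P(defective|M3) = 0.279.
Prior × likelihood for each source: 0.42·0.145=0.06090, 0.08·0.083=0.006640, 0.5·0.279=0.1395. Summing gives P(defective) = 0.20704.
P(Machine 2 | defective) = 0.006640 / 0.20704 = 0.0321.

Posterior probability ≈ 0.0321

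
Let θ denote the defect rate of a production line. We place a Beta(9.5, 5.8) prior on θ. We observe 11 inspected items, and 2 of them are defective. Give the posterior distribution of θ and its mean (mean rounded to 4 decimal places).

The binomial likelihood is conjugate to the Beta prior: with 2 successes and 9 failures, the posterior is Beta(9.5+2, 5.8+9) = Beta(11.5, 14.8).
E[θ | data] = 11.5/(11.5+14.8) = 0.4373.

Posterior: Beta(11.5, 14.8); mean ≈ 0.4373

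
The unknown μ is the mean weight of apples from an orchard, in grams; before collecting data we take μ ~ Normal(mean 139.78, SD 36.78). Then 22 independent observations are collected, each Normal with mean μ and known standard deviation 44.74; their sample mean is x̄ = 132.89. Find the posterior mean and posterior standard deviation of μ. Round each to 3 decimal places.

Posterior mean ≈ 133.324; posterior SD ≈ 9.233

With known σ, the Normal prior is conjugate. Weight on the data is w = (n/σ²)/(n/σ² + 1/τ₀²) = 0.0109908/(0.0109908+0.00073922) = 0.93698.
Posterior mean = w·x̄ + (1−w)·μ₀ = 0.93698·132.89 + 0.063020·139.78 = 133.324. Posterior variance = 1/(0.0109908+0.00073922) = 85.2511, so SD = 9.233.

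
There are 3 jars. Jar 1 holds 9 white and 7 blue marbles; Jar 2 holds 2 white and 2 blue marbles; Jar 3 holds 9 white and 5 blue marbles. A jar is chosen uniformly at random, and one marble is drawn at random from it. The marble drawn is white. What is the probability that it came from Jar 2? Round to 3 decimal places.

Posterior probability ≈ 0.293

P(white|Jar 1) = 0.5625; P(white|Jar 2) = 0.5; P(white|Jar 3) = 0.6429.
Prior × likelihood for each source: 0.333333·0.5625=0.1875, 0.333333·0.5=0.1667, 0.333333·0.6429=0.2143. Summing gives P(white) = 0.56845.
P(Jar 2 | white) = 0.1667 / 0.56845 = 0.293.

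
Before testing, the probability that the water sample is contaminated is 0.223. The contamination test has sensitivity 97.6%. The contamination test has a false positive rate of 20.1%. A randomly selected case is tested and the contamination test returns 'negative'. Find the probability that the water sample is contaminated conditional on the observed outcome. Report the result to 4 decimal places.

Let H be the event that the water sample is contaminated. P(H) = 0.223, so P(¬H) = 0.777. With E the 'negative' result, P(E|H) = 0.024 and P(E|¬H) = 0.799.
P(E) = 0.024·0.223 + 0.799·0.777 = 0.0053520 + 0.62082 = 0.62618.
By Bayes' theorem, P(H|E) = 0.0053520 / 0.62618 = 0.0085.

P(H | E) ≈ 0.0085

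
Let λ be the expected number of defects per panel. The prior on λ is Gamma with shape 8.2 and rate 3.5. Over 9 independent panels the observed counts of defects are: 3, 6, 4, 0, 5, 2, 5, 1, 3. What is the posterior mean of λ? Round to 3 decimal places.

Posterior mean ≈ 2.976

The Poisson likelihood adds the total count to the shape and the number of exposure periods to the rate. Here ∑xᵢ = 29 and n = 9, so shape 8.2→37.2 and rate 3.5→12.5.
Posterior mean = shape/rate = 37.2/12.5 = 2.976.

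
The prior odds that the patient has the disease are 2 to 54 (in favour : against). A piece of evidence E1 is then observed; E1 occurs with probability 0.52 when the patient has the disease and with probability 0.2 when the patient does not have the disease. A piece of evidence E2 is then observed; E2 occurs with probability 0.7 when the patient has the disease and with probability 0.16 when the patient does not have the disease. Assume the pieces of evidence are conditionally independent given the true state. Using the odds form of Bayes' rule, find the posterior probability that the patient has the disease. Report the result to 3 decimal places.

Prior odds = 2/54 = 0.037037. In log-odds, ln(0.037037) = -3.2958.
Add log likelihood ratios: ln(2.6000) + ln(4.3750) = 2.4314.
Posterior log-odds = -0.86442, so posterior odds = exp(-0.86442) = 0.42130. Converting, P(H|E) = 0.42130/1.4213 = 0.296.

Posterior probability ≈ 0.296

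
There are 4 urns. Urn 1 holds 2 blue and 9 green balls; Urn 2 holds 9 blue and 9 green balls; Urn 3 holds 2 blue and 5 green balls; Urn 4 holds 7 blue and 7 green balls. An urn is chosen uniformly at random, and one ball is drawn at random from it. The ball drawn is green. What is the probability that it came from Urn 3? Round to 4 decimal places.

Posterior probability ≈ 0.2821

P(green|Urn 1) = 0.8182; P(green|Urn 2) = 0.5; P(green|Urn 3) = 0.7143; P(green|Urn 4) = 0.5.
Prior × likelihood for each source: 0.25·0.8182=0.2045, 0.25·0.5=0.1250, 0.25·0.7143=0.1786, 0.25·0.5=0.1250. Summing gives P(green) = 0.63312.
P(Urn 3 | green) = 0.1786 / 0.63312 = 0.2821.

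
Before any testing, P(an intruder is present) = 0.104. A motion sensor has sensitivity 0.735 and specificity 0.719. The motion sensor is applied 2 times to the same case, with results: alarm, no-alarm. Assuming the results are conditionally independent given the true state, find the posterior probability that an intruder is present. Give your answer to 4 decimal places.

Let H be the event that an intruder is present; start with P(H) = 0.104. P('alarm'|H) = 0.735, P('alarm'|¬H) = 0.281.
Update on result 1 ('alarm'): P(H) ← 0.735·0.1040 / (0.735·0.1040 + 0.281·0.8960) = 0.076440/0.32822 = 0.2329.
Update on result 2 ('no-alarm'): P(H) ← 0.265·0.2329 / (0.265·0.2329 + 0.719·0.7671) = 0.061717/0.61327 = 0.1006.

Posterior P(H) ≈ 0.1006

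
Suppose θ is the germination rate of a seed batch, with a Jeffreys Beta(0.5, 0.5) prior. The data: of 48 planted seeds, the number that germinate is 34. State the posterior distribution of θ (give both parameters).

The binomial likelihood is conjugate to the Beta prior: with 34 successes and 14 failures, the posterior is Beta(0.5+34, 0.5+14) = Beta(34.5, 14.5).

Posterior: Beta(34.5, 14.5)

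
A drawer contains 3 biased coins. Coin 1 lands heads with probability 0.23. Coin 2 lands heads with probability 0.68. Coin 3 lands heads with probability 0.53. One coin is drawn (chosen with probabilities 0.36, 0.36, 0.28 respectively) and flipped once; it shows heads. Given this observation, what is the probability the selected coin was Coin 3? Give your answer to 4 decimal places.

P(heads|C1) = 0.23; P(heads|C2) = 0.68; P(heads|C3) = 0.53.
Prior × likelihood for each source: 0.36·0.23=0.08280, 0.36·0.68=0.2448, 0.28·0.53=0.1484. Summing gives P(heads) = 0.47600.
P(Coin 3 | heads) = 0.1484 / 0.47600 = 0.3118.

Posterior probability ≈ 0.3118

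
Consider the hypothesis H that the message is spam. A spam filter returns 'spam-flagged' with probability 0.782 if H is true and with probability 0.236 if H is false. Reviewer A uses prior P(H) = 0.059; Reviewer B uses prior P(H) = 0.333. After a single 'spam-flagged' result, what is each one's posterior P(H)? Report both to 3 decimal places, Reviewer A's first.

P('+'|H) = 0.782, P('+'|¬H) = 0.236.
Reviewer A: numerator 0.782·0.059 = 0.046138; evidence = 0.046138+0.236·0.941 = 0.26821; posterior = 0.172.
Reviewer B: numerator 0.782·0.333 = 0.26041; evidence = 0.26041+0.236·0.667 = 0.41782; posterior = 0.623.

Reviewer A: 0.172; Reviewer B: 0.623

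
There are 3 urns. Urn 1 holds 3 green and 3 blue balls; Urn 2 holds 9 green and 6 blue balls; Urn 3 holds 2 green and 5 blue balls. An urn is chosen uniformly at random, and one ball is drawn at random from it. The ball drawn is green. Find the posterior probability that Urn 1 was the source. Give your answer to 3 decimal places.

Posterior probability ≈ 0.361

Tabulate prior·likelihood by source: [1] prior 0.333333, lik 0.5, product 0.1667; [2] prior 0.333333, lik 0.6, product 0.2000; [3] prior 0.333333, lik 0.2857, product 0.09524.
Normalizing constant = 0.46190; the posterior for Urn 1 is its product over the sum, 0.1667/0.46190 = 0.361.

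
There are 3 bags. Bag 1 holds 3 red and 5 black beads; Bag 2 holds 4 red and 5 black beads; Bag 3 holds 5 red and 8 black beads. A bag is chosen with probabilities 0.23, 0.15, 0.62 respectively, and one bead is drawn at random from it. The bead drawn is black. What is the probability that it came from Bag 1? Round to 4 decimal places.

Tabulate prior·likelihood by source: [1] prior 0.23, lik 0.625, product 0.1438; [2] prior 0.15, lik 0.5556, product 0.08333; [3] prior 0.62, lik 0.6154, product 0.3815.
Normalizing constant = 0.60862; the posterior for Bag 1 is its product over the sum, 0.1438/0.60862 = 0.2362.

Posterior probability ≈ 0.2362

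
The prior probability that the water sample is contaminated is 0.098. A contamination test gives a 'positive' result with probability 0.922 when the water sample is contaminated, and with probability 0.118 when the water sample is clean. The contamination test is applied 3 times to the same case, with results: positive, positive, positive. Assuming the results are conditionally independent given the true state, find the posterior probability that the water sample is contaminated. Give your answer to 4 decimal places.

Posterior P(H) ≈ 0.9811

With H the event that the water sample is contaminated, the joint likelihood of the observed sequence is P(data|H) = 0.922·0.922·0.922 = 0.78378 and P(data|¬H) = 0.118·0.118·0.118 = 0.0016430.
Bayes: P(H|data) = 0.098·0.78378 / (0.098·0.78378 + 0.902·0.0016430) = 0.076810/0.078292 = 0.9811.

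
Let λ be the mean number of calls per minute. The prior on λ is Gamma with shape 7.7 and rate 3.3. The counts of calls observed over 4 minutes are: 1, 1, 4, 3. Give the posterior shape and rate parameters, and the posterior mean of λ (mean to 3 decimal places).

The Poisson likelihood adds the total count to the shape and the number of exposure periods to the rate. Here ∑xᵢ = 9 and n = 4, so shape 7.7→16.7 and rate 3.3→7.3.
E[λ | data] = 16.7/7.3 = 2.288.

Posterior: Gamma(shape=16.7, rate=7.3); mean ≈ 2.288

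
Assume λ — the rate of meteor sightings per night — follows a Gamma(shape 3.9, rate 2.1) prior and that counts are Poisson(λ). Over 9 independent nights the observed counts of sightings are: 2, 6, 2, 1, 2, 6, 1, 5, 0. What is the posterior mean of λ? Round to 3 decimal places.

Posterior mean ≈ 2.604

The Poisson likelihood adds the total count to the shape and the number of exposure periods to the rate. Here ∑xᵢ = 25 and n = 9, so shape 3.9→28.9 and rate 2.1→11.1.
Posterior mean = shape/rate = 28.9/11.1 = 2.604.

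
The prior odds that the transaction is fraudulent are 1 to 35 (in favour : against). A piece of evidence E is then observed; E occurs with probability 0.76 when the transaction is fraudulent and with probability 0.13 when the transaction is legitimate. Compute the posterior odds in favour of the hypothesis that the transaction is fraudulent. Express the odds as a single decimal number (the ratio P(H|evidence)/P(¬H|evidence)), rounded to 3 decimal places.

Prior odds = 1/35 = 0.028571.
Likelihood ratio for E = 0.76/0.13 = 5.8462.
Posterior odds = prior odds × LR = 0.16703.

Posterior odds ≈ 0.167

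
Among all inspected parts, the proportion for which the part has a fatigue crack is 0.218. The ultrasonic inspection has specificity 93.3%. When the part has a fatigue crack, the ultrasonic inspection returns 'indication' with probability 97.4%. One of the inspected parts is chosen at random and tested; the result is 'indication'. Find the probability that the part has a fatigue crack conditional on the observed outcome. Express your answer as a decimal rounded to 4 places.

Write H for 'the part has a fatigue crack'. Prior odds H:¬H = 0.218/0.782 = 0.27877. For the 'indication' outcome, the likelihood ratio is 0.974/0.067 = 14.537.
Posterior odds = 0.27877 × 14.537 = 4.0526, so P(H|E) = 4.0526/(1+4.0526) = 0.8021.

P(H | E) ≈ 0.8021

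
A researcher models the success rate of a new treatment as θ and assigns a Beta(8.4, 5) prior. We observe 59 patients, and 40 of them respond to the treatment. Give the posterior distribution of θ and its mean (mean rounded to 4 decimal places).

Posterior: Beta(48.4, 24); mean ≈ 0.6685

Observing 40 successes and 19 failures updates Beta(8.4, 5) by adding the success and failure counts to the two shape parameters: α = 8.4+40 = 48.4, β = 5+19 = 24.
Posterior mean = α/(α+β) = 48.4/72.4 = 0.6685.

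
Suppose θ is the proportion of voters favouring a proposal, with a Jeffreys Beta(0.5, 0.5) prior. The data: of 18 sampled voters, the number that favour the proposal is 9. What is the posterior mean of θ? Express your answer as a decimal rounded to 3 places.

Observing 9 successes and 9 failures updates Beta(0.5, 0.5) by adding the success and failure counts to the two shape parameters: α = 0.5+9 = 9.5, β = 0.5+9 = 9.5.
Posterior mean = α/(α+β) = 9.5/19 = 0.500.

Posterior mean ≈ 0.500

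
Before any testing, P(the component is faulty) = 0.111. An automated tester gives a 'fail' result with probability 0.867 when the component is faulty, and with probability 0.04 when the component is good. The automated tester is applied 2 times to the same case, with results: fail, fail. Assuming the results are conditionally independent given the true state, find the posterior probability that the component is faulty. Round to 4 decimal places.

With H the event that the component is faulty, the joint likelihood of the observed sequence is P(data|H) = 0.867·0.867 = 0.75169 and P(data|¬H) = 0.04·0.04 = 0.0016000.
Bayes: P(H|data) = 0.111·0.75169 / (0.111·0.75169 + 0.889·0.0016000) = 0.083437/0.084860 = 0.9832.

Posterior P(H) ≈ 0.9832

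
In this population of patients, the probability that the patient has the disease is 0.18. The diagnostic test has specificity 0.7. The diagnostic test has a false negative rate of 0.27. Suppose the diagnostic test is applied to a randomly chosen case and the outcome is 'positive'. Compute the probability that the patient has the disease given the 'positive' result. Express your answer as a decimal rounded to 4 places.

P(H | E) ≈ 0.3482

Let H be the event that the patient has the disease. P(H) = 0.18, so P(¬H) = 0.82. With E the 'positive' result, P(E|H) = 0.73 and P(E|¬H) = 0.3.
P(E) = 0.73·0.18 + 0.3·0.82 = 0.13140 + 0.24600 = 0.37740.
By Bayes' theorem, P(H|E) = 0.13140 / 0.37740 = 0.3482.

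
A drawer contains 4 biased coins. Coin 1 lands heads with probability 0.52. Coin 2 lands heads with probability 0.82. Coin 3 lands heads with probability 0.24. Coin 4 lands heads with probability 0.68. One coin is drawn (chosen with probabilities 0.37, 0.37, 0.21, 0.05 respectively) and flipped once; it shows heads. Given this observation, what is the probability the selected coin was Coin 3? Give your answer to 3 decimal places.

Posterior probability ≈ 0.087

P(heads|C1) = 0.52; P(heads|C2) = 0.82; P(heads|C3) = 0.24; P(heads|C4) = 0.68.
Prior × likelihood for each source: 0.37·0.52=0.1924, 0.37·0.82=0.3034, 0.21·0.24=0.05040, 0.05·0.68=0.03400. Summing gives P(heads) = 0.58020.
P(Coin 3 | heads) = 0.05040 / 0.58020 = 0.087.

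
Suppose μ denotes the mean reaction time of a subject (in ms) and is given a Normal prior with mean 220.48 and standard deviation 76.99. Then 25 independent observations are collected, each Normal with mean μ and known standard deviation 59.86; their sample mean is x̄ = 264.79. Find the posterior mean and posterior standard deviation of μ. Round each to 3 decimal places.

Prior precision 1/τ₀² = 1/76.99² = 0.00016871; data precision n/σ² = 25/59.86² = 0.00697697.
Posterior precision = 0.00016871 + 0.00697697 = 0.00714567, giving posterior SD = 1/√0.00714567 = 11.830.
Posterior mean = (0.00016871·220.48 + 0.00697697·264.79) / 0.00714567 = 263.744.

Posterior mean ≈ 263.744; posterior SD ≈ 11.830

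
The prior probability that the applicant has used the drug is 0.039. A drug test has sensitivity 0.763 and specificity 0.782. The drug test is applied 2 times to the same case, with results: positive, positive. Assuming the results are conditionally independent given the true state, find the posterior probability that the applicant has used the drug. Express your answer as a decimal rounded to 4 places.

Posterior P(H) ≈ 0.3321

Let H be the event that the applicant has used the drug; start with P(H) = 0.039. P('positive'|H) = 0.763, P('positive'|¬H) = 0.218.
Update on result 1 ('positive'): P(H) ← 0.763·0.0390 / (0.763·0.0390 + 0.218·0.9610) = 0.029757/0.23925 = 0.1244.
Update on result 2 ('positive'): P(H) ← 0.763·0.1244 / (0.763·0.1244 + 0.218·0.8756) = 0.094897/0.28578 = 0.3321.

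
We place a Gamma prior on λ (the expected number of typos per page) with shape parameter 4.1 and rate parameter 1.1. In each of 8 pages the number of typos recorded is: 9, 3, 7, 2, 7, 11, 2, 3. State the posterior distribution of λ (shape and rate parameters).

Total count ∑xᵢ = 44 over n = 8 pages.
Gamma is conjugate to the Poisson likelihood: posterior is Gamma(shape = 4.1+44 = 48.1, rate = 1.1+8 = 9.1).

Posterior: Gamma(shape=48.1, rate=9.1)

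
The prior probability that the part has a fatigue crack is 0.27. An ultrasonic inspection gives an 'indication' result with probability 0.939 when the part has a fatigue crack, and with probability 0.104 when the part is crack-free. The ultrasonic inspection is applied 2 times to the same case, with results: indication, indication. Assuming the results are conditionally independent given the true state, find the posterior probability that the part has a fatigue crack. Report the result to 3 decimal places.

Let H be the event that the part has a fatigue crack; start with P(H) = 0.27. P('indication'|H) = 0.939, P('indication'|¬H) = 0.104.
Update on result 1 ('indication'): P(H) ← 0.939·0.2700 / (0.939·0.2700 + 0.104·0.7300) = 0.25353/0.32945 = 0.7696.
Update on result 2 ('indication'): P(H) ← 0.939·0.7696 / (0.939·0.7696 + 0.104·0.2304) = 0.72261/0.74658 = 0.9679.

Posterior P(H) ≈ 0.968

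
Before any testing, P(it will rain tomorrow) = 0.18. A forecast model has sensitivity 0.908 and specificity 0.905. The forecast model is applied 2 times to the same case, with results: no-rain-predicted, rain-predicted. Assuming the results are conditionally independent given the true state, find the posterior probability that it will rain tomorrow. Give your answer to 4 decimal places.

Let H be the event that it will rain tomorrow; start with P(H) = 0.18. P('rain-predicted'|H) = 0.908, P('rain-predicted'|¬H) = 0.095.
Update on result 1 ('no-rain-predicted'): P(H) ← 0.092·0.1800 / (0.092·0.1800 + 0.905·0.8200) = 0.016560/0.75866 = 0.0218.
Update on result 2 ('rain-predicted'): P(H) ← 0.908·0.0218 / (0.908·0.0218 + 0.095·0.9782) = 0.019820/0.11275 = 0.1758.

Posterior P(H) ≈ 0.1758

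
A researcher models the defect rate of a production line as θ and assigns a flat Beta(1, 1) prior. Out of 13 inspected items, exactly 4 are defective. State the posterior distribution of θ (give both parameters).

Posterior: Beta(5, 10)

The binomial likelihood is conjugate to the Beta prior: with 4 successes and 9 failures, the posterior is Beta(1+4, 1+9) = Beta(5, 10).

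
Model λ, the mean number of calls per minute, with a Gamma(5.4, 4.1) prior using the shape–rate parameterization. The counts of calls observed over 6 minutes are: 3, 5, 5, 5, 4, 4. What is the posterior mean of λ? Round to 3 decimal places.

Posterior mean ≈ 3.109

The Poisson likelihood adds the total count to the shape and the number of exposure periods to the rate. Here ∑xᵢ = 26 and n = 6, so shape 5.4→31.4 and rate 4.1→10.1.
E[λ | data] = 31.4/10.1 = 3.109.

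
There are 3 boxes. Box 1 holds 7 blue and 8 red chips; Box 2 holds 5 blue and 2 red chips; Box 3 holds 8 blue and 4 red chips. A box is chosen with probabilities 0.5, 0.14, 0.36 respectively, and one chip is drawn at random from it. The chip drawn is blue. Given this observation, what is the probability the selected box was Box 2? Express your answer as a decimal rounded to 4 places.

Tabulate prior·likelihood by source: [1] prior 0.5, lik 0.4667, product 0.2333; [2] prior 0.14, lik 0.7143, product 0.1000; [3] prior 0.36, lik 0.6667, product 0.2400.
Normalizing constant = 0.57333; the posterior for Box 2 is its product over the sum, 0.1000/0.57333 = 0.1744.

Posterior probability ≈ 0.1744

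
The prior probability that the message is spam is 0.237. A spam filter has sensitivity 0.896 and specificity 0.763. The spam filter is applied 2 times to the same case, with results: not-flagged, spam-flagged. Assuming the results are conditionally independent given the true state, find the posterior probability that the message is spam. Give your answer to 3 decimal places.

Posterior P(H) ≈ 0.138

With H the event that the message is spam, the joint likelihood of the observed sequence is P(data|H) = 0.104·0.896 = 0.093184 and P(data|¬H) = 0.763·0.237 = 0.18083.
Bayes: P(H|data) = 0.237·0.093184 / (0.237·0.093184 + 0.763·0.18083) = 0.022085/0.16006 = 0.1380.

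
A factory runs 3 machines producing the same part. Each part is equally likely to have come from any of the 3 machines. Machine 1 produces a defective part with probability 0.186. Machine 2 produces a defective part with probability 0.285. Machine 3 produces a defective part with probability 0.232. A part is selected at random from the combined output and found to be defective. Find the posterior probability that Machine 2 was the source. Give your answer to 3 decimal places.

Posterior probability ≈ 0.405

Tabulate prior·likelihood by source: [1] prior 0.333333, lik 0.186, product 0.06200; [2] prior 0.333333, lik 0.285, product 0.09500; [3] prior 0.333333, lik 0.232, product 0.07733.
Normalizing constant = 0.23433; the posterior for Machine 2 is its product over the sum, 0.09500/0.23433 = 0.405.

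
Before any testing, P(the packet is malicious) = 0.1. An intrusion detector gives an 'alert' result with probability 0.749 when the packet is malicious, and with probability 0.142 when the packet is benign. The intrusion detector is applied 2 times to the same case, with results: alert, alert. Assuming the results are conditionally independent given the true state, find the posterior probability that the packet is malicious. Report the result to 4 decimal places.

Posterior P(H) ≈ 0.7556

With H the event that the packet is malicious, the joint likelihood of the observed sequence is P(data|H) = 0.749·0.749 = 0.56100 and P(data|¬H) = 0.142·0.142 = 0.020164.
Bayes: P(H|data) = 0.1·0.56100 / (0.1·0.56100 + 0.9·0.020164) = 0.056100/0.074248 = 0.7556.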